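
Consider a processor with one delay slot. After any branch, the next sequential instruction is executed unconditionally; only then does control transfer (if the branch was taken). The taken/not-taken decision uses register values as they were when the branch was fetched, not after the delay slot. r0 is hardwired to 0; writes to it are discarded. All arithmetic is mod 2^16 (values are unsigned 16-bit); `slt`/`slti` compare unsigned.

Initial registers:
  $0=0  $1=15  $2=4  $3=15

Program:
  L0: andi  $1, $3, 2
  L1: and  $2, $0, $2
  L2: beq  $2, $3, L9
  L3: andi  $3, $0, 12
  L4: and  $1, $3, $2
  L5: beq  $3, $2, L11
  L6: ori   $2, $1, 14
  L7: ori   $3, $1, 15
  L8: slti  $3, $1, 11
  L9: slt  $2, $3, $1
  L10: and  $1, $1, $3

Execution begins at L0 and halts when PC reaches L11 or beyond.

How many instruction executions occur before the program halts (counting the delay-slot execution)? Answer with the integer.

PC=0  andi  $1, $3, 2        | $0=0 $1=2 $2=4 $3=15
PC=1  and  $2, $0, $2        | $0=0 $1=2 $2=0 $3=15
PC=2  beq  $2, $3, L9        | $0=0 $1=2 $2=0 $3=15  [not taken]
PC=3  andi  $3, $0, 12       | $0=0 $1=2 $2=0 $3=0
PC=4  and  $1, $3, $2        | $0=0 $1=0 $2=0 $3=0
PC=5  beq  $3, $2, L11       | $0=0 $1=0 $2=0 $3=0  [TAKEN]
PC=6  ori   $2, $1, 14       | $0=0 $1=0 $2=14 $3=0

7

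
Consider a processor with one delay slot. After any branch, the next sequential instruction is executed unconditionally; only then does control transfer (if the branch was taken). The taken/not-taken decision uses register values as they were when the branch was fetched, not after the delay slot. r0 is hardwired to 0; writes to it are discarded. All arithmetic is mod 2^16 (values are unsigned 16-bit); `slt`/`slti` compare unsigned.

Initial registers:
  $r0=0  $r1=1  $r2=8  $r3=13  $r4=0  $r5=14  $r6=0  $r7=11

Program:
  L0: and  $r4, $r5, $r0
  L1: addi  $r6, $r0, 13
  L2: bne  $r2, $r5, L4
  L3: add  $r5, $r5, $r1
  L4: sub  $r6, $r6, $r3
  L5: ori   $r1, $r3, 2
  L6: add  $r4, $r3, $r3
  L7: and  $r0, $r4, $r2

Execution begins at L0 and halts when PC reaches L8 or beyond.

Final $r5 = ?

PC=0  and  $r4, $r5, $r0     | $r0=0 $r1=1 $r2=8 $r3=13 $r4=0 $r5=14 $r6=0 $r7=11
PC=1  addi  $r6, $r0, 13     | $r0=0 $r1=1 $r2=8 $r3=13 $r4=0 $r5=14 $r6=13 $r7=11
PC=2  bne  $r2, $r5, L4      | $r0=0 $r1=1 $r2=8 $r3=13 $r4=0 $r5=14 $r6=13 $r7=11  [TAKEN]
PC=3  add  $r5, $r5, $r1     | $r0=0 $r1=1 $r2=8 $r3=13 $r4=0 $r5=15 $r6=13 $r7=11
PC=4  sub  $r6, $r6, $r3     | $r0=0 $r1=1 $r2=8 $r3=13 $r4=0 $r5=15 $r6=0 $r7=11
PC=5  ori   $r1, $r3, 2      | $r0=0 $r1=15 $r2=8 $r3=13 $r4=0 $r5=15 $r6=0 $r7=11
PC=6  add  $r4, $r3, $r3     | $r0=0 $r1=15 $r2=8 $r3=13 $r4=26 $r5=15 $r6=0 $r7=11
PC=7  and  $r0, $r4, $r2     | $r0=0 $r1=15 $r2=8 $r3=13 $r4=26 $r5=15 $r6=0 $r7=11

15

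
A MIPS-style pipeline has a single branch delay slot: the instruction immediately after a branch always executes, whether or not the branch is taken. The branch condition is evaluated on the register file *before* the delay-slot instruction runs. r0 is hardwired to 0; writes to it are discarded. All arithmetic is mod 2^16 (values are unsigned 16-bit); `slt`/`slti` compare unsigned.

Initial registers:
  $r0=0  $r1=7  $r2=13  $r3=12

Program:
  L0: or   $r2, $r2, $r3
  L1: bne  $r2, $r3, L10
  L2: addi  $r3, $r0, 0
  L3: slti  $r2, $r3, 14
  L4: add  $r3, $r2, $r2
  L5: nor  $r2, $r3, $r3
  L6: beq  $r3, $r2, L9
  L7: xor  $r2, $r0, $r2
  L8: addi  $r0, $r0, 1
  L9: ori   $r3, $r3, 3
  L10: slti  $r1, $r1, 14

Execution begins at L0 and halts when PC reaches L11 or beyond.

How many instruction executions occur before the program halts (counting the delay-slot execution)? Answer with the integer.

4

[0] or   $r2, $r2, $r3  →  {$r0:0, $r1:7, $r2:13, $r3:12}
[1] bne  $r2, $r3, L10  →  {$r0:0, $r1:7, $r2:13, $r3:12}  ⟨branch taken⟩
[2] addi  $r3, $r0, 0  →  {$r0:0, $r1:7, $r2:13, $r3:0}
[10] slti  $r1, $r1, 14  →  {$r0:0, $r1:1, $r2:13, $r3:0}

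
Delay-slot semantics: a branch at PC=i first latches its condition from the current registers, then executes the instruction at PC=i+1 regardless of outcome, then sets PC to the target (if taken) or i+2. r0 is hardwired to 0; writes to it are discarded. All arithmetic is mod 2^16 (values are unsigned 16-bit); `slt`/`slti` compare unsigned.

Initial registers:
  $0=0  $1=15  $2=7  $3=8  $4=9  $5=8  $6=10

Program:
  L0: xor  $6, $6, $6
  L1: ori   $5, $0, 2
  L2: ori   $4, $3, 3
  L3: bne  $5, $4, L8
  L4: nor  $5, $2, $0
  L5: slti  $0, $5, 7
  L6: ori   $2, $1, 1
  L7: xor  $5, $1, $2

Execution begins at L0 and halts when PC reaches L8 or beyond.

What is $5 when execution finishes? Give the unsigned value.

65528

#0 xor  $6, $6, $6 ; 0/15/7/8/9/8/0
#1 ori   $5, $0, 2 ; 0/15/7/8/9/2/0
#2 ori   $4, $3, 3 ; 0/15/7/8/11/2/0
#3 bne  $5, $4, L8 ; 0/15/7/8/11/2/0 ; →target
#4 nor  $5, $2, $0 ; 0/15/7/8/11/65528/0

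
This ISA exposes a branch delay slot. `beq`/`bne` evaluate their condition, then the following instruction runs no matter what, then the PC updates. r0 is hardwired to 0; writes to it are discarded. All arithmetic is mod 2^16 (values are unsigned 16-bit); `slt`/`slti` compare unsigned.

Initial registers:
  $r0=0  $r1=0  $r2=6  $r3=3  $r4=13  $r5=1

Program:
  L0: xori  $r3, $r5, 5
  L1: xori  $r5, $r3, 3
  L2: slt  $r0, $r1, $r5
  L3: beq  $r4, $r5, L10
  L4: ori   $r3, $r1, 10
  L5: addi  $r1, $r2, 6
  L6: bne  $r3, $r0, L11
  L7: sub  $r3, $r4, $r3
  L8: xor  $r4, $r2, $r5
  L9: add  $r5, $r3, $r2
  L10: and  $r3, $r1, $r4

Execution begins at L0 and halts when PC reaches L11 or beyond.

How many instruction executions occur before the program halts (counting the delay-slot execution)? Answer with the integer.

8

PC=0  xori  $r3, $r5, 5      | $r0=0 $r1=0 $r2=6 $r3=4 $r4=13 $r5=1
PC=1  xori  $r5, $r3, 3      | $r0=0 $r1=0 $r2=6 $r3=4 $r4=13 $r5=7
PC=2  slt  $r0, $r1, $r5     | $r0=0 $r1=0 $r2=6 $r3=4 $r4=13 $r5=7
PC=3  beq  $r4, $r5, L10     | $r0=0 $r1=0 $r2=6 $r3=4 $r4=13 $r5=7  [not taken]
PC=4  ori   $r3, $r1, 10     | $r0=0 $r1=0 $r2=6 $r3=10 $r4=13 $r5=7
PC=5  addi  $r1, $r2, 6      | $r0=0 $r1=12 $r2=6 $r3=10 $r4=13 $r5=7
PC=6  bne  $r3, $r0, L11     | $r0=0 $r1=12 $r2=6 $r3=10 $r4=13 $r5=7  [TAKEN]
PC=7  sub  $r3, $r4, $r3     | $r0=0 $r1=12 $r2=6 $r3=3 $r4=13 $r5=7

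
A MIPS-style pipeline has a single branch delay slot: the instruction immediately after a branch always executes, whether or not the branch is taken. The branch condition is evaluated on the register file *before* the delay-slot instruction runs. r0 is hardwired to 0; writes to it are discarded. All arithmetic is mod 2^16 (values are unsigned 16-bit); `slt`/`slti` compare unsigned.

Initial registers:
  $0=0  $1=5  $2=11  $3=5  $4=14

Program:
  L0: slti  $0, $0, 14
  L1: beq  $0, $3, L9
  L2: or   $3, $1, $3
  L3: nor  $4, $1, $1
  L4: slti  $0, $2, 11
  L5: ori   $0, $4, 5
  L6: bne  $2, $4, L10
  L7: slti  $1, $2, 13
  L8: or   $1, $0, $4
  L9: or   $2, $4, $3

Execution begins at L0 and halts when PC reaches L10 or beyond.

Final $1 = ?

1

[0] slti  $0, $0, 14  →  {$0:0, $1:5, $2:11, $3:5, $4:14}
[1] beq  $0, $3, L9  →  {$0:0, $1:5, $2:11, $3:5, $4:14}  ⟨branch fallthrough⟩
[2] or   $3, $1, $3  →  {$0:0, $1:5, $2:11, $3:5, $4:14}
[3] nor  $4, $1, $1  →  {$0:0, $1:5, $2:11, $3:5, $4:65530}
[4] slti  $0, $2, 11  →  {$0:0, $1:5, $2:11, $3:5, $4:65530}
[5] ori   $0, $4, 5  →  {$0:0, $1:5, $2:11, $3:5, $4:65530}
[6] bne  $2, $4, L10  →  {$0:0, $1:5, $2:11, $3:5, $4:65530}  ⟨branch taken⟩
[7] slti  $1, $2, 13  →  {$0:0, $1:1, $2:11, $3:5, $4:65530}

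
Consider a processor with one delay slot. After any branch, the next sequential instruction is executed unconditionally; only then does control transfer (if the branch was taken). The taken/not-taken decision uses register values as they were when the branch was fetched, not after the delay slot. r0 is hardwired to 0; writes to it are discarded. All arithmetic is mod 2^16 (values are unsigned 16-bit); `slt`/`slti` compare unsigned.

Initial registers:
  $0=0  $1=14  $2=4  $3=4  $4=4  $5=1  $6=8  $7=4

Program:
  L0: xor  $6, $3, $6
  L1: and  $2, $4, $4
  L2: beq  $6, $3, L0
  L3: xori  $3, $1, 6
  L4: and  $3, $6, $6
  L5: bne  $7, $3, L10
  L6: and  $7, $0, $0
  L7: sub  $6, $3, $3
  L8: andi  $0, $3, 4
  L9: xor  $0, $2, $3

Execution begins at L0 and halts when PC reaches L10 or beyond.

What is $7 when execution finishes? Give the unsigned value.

0

[0] xor  $6, $3, $6  →  {$0:0, $1:14, $2:4, $3:4, $4:4, $5:1, $6:12, $7:4}
[1] and  $2, $4, $4  →  {$0:0, $1:14, $2:4, $3:4, $4:4, $5:1, $6:12, $7:4}
[2] beq  $6, $3, L0  →  {$0:0, $1:14, $2:4, $3:4, $4:4, $5:1, $6:12, $7:4}  ⟨branch fallthrough⟩
[3] xori  $3, $1, 6  →  {$0:0, $1:14, $2:4, $3:8, $4:4, $5:1, $6:12, $7:4}
[4] and  $3, $6, $6  →  {$0:0, $1:14, $2:4, $3:12, $4:4, $5:1, $6:12, $7:4}
[5] bne  $7, $3, L10  →  {$0:0, $1:14, $2:4, $3:12, $4:4, $5:1, $6:12, $7:4}  ⟨branch taken⟩
[6] and  $7, $0, $0  →  {$0:0, $1:14, $2:4, $3:12, $4:4, $5:1, $6:12, $7:0}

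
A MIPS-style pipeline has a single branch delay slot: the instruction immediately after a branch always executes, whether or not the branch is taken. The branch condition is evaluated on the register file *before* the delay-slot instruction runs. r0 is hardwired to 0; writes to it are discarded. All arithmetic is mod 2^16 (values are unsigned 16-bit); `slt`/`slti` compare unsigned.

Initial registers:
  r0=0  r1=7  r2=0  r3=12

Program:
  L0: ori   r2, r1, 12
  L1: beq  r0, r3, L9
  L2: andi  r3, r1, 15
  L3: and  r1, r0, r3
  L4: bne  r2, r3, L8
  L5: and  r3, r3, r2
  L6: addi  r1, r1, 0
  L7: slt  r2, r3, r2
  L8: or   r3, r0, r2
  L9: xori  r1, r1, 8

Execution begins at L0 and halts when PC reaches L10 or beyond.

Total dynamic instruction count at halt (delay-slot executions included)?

8

#0 ori   r2, r1, 12 ; 0/7/15/12
#1 beq  r0, r3, L9 ; 0/7/15/12 ; →fallthru
#2 andi  r3, r1, 15 ; 0/7/15/7
#3 and  r1, r0, r3 ; 0/0/15/7
#4 bne  r2, r3, L8 ; 0/0/15/7 ; →target
#5 and  r3, r3, r2 ; 0/0/15/7
#8 or   r3, r0, r2 ; 0/0/15/15
#9 xori  r1, r1, 8 ; 0/8/15/15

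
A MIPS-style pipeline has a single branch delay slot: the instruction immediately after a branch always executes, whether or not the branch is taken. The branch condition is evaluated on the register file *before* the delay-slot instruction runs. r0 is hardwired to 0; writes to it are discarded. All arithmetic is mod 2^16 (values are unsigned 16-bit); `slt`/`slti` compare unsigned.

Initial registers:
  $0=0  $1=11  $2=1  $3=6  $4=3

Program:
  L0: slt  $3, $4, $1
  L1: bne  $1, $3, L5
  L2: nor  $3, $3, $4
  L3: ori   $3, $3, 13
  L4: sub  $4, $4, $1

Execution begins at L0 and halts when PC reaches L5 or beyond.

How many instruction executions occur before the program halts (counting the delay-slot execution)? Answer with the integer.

3

PC=0  slt  $3, $4, $1        | $0=0 $1=11 $2=1 $3=1 $4=3
PC=1  bne  $1, $3, L5        | $0=0 $1=11 $2=1 $3=1 $4=3  [TAKEN]
PC=2  nor  $3, $3, $4        | $0=0 $1=11 $2=1 $3=65532 $4=3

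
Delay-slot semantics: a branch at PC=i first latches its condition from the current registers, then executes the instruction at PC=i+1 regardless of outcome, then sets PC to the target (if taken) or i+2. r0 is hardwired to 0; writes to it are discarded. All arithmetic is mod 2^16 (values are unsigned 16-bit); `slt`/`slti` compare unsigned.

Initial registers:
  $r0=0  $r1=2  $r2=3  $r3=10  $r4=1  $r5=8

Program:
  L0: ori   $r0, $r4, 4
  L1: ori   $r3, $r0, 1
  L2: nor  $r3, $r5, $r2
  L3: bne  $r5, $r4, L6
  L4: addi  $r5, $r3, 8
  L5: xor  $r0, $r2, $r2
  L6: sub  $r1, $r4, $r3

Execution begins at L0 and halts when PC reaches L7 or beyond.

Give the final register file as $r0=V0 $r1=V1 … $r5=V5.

$r0=0 $r1=13 $r2=3 $r3=65524 $r4=1 $r5=65532

[0] ori   $r0, $r4, 4  →  {$r0:0, $r1:2, $r2:3, $r3:10, $r4:1, $r5:8}
[1] ori   $r3, $r0, 1  →  {$r0:0, $r1:2, $r2:3, $r3:1, $r4:1, $r5:8}
[2] nor  $r3, $r5, $r2  →  {$r0:0, $r1:2, $r2:3, $r3:65524, $r4:1, $r5:8}
[3] bne  $r5, $r4, L6  →  {$r0:0, $r1:2, $r2:3, $r3:65524, $r4:1, $r5:8}  ⟨branch taken⟩
[4] addi  $r5, $r3, 8  →  {$r0:0, $r1:2, $r2:3, $r3:65524, $r4:1, $r5:65532}
[6] sub  $r1, $r4, $r3  →  {$r0:0, $r1:13, $r2:3, $r3:65524, $r4:1, $r5:65532}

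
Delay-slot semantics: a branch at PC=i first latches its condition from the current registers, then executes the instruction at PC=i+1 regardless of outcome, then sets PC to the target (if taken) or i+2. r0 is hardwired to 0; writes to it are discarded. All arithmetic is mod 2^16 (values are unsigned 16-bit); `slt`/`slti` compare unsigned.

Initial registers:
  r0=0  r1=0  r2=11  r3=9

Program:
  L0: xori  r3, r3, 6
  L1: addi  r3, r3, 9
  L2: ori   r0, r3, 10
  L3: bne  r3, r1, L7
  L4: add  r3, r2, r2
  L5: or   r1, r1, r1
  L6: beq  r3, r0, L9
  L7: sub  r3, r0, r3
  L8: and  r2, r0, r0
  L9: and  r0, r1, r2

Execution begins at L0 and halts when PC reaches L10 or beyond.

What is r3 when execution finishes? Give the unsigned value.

  step pc=0: xori  r3, r3, 6  regs=(0,0,11,15)
  step pc=1: addi  r3, r3, 9  regs=(0,0,11,24)
  step pc=2: ori   r0, r3, 10  regs=(0,0,11,24)
  step pc=3: bne  r3, r1, L7  cond=T  regs=(0,0,11,24)
  step pc=4: add  r3, r2, r2  regs=(0,0,11,22)
  step pc=7: sub  r3, r0, r3  regs=(0,0,11,65514)
  step pc=8: and  r2, r0, r0  regs=(0,0,0,65514)
  step pc=9: and  r0, r1, r2  regs=(0,0,0,65514)

65514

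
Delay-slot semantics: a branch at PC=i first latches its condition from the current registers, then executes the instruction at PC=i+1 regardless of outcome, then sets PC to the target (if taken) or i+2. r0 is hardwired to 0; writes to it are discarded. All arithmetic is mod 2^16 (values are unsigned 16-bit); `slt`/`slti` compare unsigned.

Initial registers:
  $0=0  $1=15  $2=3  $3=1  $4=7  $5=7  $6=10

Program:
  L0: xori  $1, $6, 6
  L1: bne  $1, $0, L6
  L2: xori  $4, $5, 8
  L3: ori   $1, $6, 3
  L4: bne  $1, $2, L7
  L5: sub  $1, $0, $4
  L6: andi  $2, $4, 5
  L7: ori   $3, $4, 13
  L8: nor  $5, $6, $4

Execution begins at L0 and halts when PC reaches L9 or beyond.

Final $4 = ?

#0 xori  $1, $6, 6 ; 0/12/3/1/7/7/10
#1 bne  $1, $0, L6 ; 0/12/3/1/7/7/10 ; →target
#2 xori  $4, $5, 8 ; 0/12/3/1/15/7/10
#6 andi  $2, $4, 5 ; 0/12/5/1/15/7/10
#7 ori   $3, $4, 13 ; 0/12/5/15/15/7/10
#8 nor  $5, $6, $4 ; 0/12/5/15/15/65520/10

15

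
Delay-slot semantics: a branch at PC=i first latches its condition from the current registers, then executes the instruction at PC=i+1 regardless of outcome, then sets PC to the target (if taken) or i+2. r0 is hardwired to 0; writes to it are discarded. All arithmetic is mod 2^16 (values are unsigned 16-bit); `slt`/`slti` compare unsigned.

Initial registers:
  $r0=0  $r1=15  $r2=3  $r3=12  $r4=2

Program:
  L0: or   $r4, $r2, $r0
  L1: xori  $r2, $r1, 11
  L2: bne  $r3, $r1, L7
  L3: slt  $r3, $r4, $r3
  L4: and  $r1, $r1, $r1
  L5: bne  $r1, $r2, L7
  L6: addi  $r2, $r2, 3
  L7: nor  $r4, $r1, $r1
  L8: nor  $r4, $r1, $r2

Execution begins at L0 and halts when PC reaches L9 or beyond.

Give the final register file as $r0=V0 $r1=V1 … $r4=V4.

$r0=0 $r1=15 $r2=4 $r3=1 $r4=65520

#0 or   $r4, $r2, $r0 ; 0/15/3/12/3
#1 xori  $r2, $r1, 11 ; 0/15/4/12/3
#2 bne  $r3, $r1, L7 ; 0/15/4/12/3 ; →target
#3 slt  $r3, $r4, $r3 ; 0/15/4/1/3
#7 nor  $r4, $r1, $r1 ; 0/15/4/1/65520
#8 nor  $r4, $r1, $r2 ; 0/15/4/1/65520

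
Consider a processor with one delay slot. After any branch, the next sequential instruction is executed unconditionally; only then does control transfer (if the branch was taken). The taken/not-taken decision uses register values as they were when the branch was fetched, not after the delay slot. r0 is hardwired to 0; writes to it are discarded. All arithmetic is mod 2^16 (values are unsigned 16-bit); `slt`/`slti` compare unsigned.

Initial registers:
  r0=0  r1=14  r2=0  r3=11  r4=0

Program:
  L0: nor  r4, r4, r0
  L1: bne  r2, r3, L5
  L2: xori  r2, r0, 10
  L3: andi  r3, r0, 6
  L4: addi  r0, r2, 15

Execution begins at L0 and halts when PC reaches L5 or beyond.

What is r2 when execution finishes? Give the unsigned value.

[0] nor  r4, r4, r0  →  {r0:0, r1:14, r2:0, r3:11, r4:65535}
[1] bne  r2, r3, L5  →  {r0:0, r1:14, r2:0, r3:11, r4:65535}  ⟨branch taken⟩
[2] xori  r2, r0, 10  →  {r0:0, r1:14, r2:10, r3:11, r4:65535}

10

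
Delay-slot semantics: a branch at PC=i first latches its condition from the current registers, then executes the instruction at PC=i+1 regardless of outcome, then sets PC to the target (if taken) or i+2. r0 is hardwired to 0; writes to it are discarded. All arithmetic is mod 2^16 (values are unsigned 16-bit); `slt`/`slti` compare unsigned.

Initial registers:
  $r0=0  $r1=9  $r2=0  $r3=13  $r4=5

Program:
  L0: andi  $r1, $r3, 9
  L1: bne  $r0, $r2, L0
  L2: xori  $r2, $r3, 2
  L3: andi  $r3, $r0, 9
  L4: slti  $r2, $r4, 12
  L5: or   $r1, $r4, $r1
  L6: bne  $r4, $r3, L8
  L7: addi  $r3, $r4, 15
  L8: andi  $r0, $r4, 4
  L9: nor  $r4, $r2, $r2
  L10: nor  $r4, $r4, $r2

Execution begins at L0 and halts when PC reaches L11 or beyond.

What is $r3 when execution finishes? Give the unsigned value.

PC=0  andi  $r1, $r3, 9      | $r0=0 $r1=9 $r2=0 $r3=13 $r4=5
PC=1  bne  $r0, $r2, L0      | $r0=0 $r1=9 $r2=0 $r3=13 $r4=5  [not taken]
PC=2  xori  $r2, $r3, 2      | $r0=0 $r1=9 $r2=15 $r3=13 $r4=5
PC=3  andi  $r3, $r0, 9      | $r0=0 $r1=9 $r2=15 $r3=0 $r4=5
PC=4  slti  $r2, $r4, 12     | $r0=0 $r1=9 $r2=1 $r3=0 $r4=5
PC=5  or   $r1, $r4, $r1     | $r0=0 $r1=13 $r2=1 $r3=0 $r4=5
PC=6  bne  $r4, $r3, L8      | $r0=0 $r1=13 $r2=1 $r3=0 $r4=5  [TAKEN]
PC=7  addi  $r3, $r4, 15     | $r0=0 $r1=13 $r2=1 $r3=20 $r4=5
PC=8  andi  $r0, $r4, 4      | $r0=0 $r1=13 $r2=1 $r3=20 $r4=5
PC=9  nor  $r4, $r2, $r2     | $r0=0 $r1=13 $r2=1 $r3=20 $r4=65534
PC=10 nor  $r4, $r4, $r2     | $r0=0 $r1=13 $r2=1 $r3=20 $r4=0

20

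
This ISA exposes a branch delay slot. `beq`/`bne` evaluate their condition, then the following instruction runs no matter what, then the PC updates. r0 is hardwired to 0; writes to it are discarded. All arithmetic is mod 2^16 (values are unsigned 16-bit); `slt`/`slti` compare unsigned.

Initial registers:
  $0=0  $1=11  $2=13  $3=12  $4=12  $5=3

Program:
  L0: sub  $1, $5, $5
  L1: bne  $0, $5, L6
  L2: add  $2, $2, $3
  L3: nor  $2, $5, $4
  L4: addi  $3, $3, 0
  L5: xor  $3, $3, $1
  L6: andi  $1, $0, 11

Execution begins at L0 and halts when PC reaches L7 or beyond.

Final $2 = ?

25

  step pc=0: sub  $1, $5, $5  regs=(0,0,13,12,12,3)
  step pc=1: bne  $0, $5, L6  cond=T  regs=(0,0,13,12,12,3)
  step pc=2: add  $2, $2, $3  regs=(0,0,25,12,12,3)
  step pc=6: andi  $1, $0, 11  regs=(0,0,25,12,12,3)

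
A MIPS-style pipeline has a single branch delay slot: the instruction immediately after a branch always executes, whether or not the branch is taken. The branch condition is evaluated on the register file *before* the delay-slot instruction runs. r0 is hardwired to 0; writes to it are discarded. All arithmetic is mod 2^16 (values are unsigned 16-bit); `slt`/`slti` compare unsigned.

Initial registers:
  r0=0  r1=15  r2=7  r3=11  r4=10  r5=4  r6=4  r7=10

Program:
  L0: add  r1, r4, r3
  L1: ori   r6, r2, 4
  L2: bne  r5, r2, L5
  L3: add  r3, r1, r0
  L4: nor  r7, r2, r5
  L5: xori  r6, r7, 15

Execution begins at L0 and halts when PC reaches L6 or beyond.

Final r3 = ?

PC=0  add  r1, r4, r3        | r0=0 r1=21 r2=7 r3=11 r4=10 r5=4 r6=4 r7=10
PC=1  ori   r6, r2, 4        | r0=0 r1=21 r2=7 r3=11 r4=10 r5=4 r6=7 r7=10
PC=2  bne  r5, r2, L5        | r0=0 r1=21 r2=7 r3=11 r4=10 r5=4 r6=7 r7=10  [TAKEN]
PC=3  add  r3, r1, r0        | r0=0 r1=21 r2=7 r3=21 r4=10 r5=4 r6=7 r7=10
PC=5  xori  r6, r7, 15       | r0=0 r1=21 r2=7 r3=21 r4=10 r5=4 r6=5 r7=10

21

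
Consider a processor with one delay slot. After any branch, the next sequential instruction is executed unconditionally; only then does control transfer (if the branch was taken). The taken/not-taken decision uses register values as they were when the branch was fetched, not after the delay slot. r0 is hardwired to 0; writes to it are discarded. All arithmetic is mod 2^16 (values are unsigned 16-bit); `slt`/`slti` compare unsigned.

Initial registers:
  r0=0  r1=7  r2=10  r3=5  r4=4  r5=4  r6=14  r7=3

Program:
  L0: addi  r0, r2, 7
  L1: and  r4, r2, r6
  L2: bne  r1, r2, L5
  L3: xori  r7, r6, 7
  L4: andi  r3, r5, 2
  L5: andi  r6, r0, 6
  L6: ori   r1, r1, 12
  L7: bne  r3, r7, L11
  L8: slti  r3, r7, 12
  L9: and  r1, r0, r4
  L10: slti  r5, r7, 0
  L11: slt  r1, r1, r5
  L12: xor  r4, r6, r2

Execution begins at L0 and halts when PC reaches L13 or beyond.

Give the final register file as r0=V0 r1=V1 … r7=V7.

r0=0 r1=0 r2=10 r3=1 r4=10 r5=4 r6=0 r7=9

PC=0  addi  r0, r2, 7        | r0=0 r1=7 r2=10 r3=5 r4=4 r5=4 r6=14 r7=3
PC=1  and  r4, r2, r6        | r0=0 r1=7 r2=10 r3=5 r4=10 r5=4 r6=14 r7=3
PC=2  bne  r1, r2, L5        | r0=0 r1=7 r2=10 r3=5 r4=10 r5=4 r6=14 r7=3  [TAKEN]
PC=3  xori  r7, r6, 7        | r0=0 r1=7 r2=10 r3=5 r4=10 r5=4 r6=14 r7=9
PC=5  andi  r6, r0, 6        | r0=0 r1=7 r2=10 r3=5 r4=10 r5=4 r6=0 r7=9
PC=6  ori   r1, r1, 12       | r0=0 r1=15 r2=10 r3=5 r4=10 r5=4 r6=0 r7=9
PC=7  bne  r3, r7, L11       | r0=0 r1=15 r2=10 r3=5 r4=10 r5=4 r6=0 r7=9  [TAKEN]
PC=8  slti  r3, r7, 12       | r0=0 r1=15 r2=10 r3=1 r4=10 r5=4 r6=0 r7=9
PC=11 slt  r1, r1, r5        | r0=0 r1=0 r2=10 r3=1 r4=10 r5=4 r6=0 r7=9
PC=12 xor  r4, r6, r2        | r0=0 r1=0 r2=10 r3=1 r4=10 r5=4 r6=0 r7=9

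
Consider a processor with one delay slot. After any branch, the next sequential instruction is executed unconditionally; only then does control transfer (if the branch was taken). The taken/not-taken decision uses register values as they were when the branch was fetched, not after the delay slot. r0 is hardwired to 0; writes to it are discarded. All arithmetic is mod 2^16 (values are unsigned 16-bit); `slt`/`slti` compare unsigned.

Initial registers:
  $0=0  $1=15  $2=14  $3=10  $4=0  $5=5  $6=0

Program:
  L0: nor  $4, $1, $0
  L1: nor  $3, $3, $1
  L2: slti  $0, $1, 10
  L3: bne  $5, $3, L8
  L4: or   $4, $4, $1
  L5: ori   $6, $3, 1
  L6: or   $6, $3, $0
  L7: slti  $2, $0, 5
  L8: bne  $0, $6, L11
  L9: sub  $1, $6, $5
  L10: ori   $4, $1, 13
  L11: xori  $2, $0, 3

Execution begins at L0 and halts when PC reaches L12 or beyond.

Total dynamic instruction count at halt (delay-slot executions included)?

9

PC=0  nor  $4, $1, $0        | $0=0 $1=15 $2=14 $3=10 $4=65520 $5=5 $6=0
PC=1  nor  $3, $3, $1        | $0=0 $1=15 $2=14 $3=65520 $4=65520 $5=5 $6=0
PC=2  slti  $0, $1, 10       | $0=0 $1=15 $2=14 $3=65520 $4=65520 $5=5 $6=0
PC=3  bne  $5, $3, L8        | $0=0 $1=15 $2=14 $3=65520 $4=65520 $5=5 $6=0  [TAKEN]
PC=4  or   $4, $4, $1        | $0=0 $1=15 $2=14 $3=65520 $4=65535 $5=5 $6=0
PC=8  bne  $0, $6, L11       | $0=0 $1=15 $2=14 $3=65520 $4=65535 $5=5 $6=0  [not taken]
PC=9  sub  $1, $6, $5        | $0=0 $1=65531 $2=14 $3=65520 $4=65535 $5=5 $6=0
PC=10 ori   $4, $1, 13       | $0=0 $1=65531 $2=14 $3=65520 $4=65535 $5=5 $6=0
PC=11 xori  $2, $0, 3        | $0=0 $1=65531 $2=3 $3=65520 $4=65535 $5=5 $6=0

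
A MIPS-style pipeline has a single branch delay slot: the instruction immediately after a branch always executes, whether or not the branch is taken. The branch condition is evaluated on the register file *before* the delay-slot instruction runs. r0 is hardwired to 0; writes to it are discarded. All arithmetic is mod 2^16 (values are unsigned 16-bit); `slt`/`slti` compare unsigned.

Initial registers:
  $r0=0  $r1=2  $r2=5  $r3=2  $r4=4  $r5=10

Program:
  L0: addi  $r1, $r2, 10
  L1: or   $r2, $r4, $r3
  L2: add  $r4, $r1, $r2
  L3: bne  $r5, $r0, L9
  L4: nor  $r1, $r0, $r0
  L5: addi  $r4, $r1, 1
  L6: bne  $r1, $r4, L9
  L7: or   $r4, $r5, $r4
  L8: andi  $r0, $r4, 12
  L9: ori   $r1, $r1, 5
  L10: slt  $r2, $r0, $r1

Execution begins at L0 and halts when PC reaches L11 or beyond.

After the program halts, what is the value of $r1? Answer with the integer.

#0 addi  $r1, $r2, 10 ; 0/15/5/2/4/10
#1 or   $r2, $r4, $r3 ; 0/15/6/2/4/10
#2 add  $r4, $r1, $r2 ; 0/15/6/2/21/10
#3 bne  $r5, $r0, L9 ; 0/15/6/2/21/10 ; →target
#4 nor  $r1, $r0, $r0 ; 0/65535/6/2/21/10
#9 ori   $r1, $r1, 5 ; 0/65535/6/2/21/10
#10 slt  $r2, $r0, $r1 ; 0/65535/1/2/21/10

65535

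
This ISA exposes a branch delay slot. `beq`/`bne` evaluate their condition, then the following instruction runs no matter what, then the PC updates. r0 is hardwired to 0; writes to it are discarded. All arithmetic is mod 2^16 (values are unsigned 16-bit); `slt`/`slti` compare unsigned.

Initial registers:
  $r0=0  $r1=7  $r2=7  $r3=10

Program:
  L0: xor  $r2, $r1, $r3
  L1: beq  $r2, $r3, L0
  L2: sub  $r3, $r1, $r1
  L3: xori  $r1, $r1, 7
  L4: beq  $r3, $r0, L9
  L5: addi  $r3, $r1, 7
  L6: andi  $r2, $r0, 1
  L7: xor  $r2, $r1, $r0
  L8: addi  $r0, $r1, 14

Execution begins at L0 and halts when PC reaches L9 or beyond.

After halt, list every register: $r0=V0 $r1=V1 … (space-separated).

[0] xor  $r2, $r1, $r3  →  {$r0:0, $r1:7, $r2:13, $r3:10}
[1] beq  $r2, $r3, L0  →  {$r0:0, $r1:7, $r2:13, $r3:10}  ⟨branch fallthrough⟩
[2] sub  $r3, $r1, $r1  →  {$r0:0, $r1:7, $r2:13, $r3:0}
[3] xori  $r1, $r1, 7  →  {$r0:0, $r1:0, $r2:13, $r3:0}
[4] beq  $r3, $r0, L9  →  {$r0:0, $r1:0, $r2:13, $r3:0}  ⟨branch taken⟩
[5] addi  $r3, $r1, 7  →  {$r0:0, $r1:0, $r2:13, $r3:7}

$r0=0 $r1=0 $r2=13 $r3=7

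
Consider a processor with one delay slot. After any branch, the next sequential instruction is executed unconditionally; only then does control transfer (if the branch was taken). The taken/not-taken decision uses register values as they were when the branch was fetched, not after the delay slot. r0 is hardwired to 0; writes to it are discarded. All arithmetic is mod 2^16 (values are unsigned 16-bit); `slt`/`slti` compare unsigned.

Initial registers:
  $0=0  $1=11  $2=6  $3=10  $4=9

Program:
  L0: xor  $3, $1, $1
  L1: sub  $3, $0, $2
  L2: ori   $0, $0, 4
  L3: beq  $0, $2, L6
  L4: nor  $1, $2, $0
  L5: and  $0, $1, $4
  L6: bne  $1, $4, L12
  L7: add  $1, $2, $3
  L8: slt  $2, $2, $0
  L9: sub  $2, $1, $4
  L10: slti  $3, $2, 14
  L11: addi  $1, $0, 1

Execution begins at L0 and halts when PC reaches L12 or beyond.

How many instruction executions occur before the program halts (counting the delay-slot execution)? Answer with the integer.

8

#0 xor  $3, $1, $1 ; 0/11/6/0/9
#1 sub  $3, $0, $2 ; 0/11/6/65530/9
#2 ori   $0, $0, 4 ; 0/11/6/65530/9
#3 beq  $0, $2, L6 ; 0/11/6/65530/9 ; →fallthru
#4 nor  $1, $2, $0 ; 0/65529/6/65530/9
#5 and  $0, $1, $4 ; 0/65529/6/65530/9
#6 bne  $1, $4, L12 ; 0/65529/6/65530/9 ; →target
#7 add  $1, $2, $3 ; 0/0/6/65530/9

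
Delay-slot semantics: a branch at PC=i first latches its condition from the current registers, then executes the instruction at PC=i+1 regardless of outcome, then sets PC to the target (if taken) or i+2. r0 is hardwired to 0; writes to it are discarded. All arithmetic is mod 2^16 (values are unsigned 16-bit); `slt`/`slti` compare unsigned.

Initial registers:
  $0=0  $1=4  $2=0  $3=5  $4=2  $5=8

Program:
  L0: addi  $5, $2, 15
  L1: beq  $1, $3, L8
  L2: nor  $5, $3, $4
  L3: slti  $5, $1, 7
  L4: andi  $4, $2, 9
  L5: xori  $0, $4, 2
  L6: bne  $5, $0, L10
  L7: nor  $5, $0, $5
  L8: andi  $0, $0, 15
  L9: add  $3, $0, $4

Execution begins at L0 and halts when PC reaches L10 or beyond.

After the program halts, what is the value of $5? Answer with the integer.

65534

[0] addi  $5, $2, 15  →  {$0:0, $1:4, $2:0, $3:5, $4:2, $5:15}
[1] beq  $1, $3, L8  →  {$0:0, $1:4, $2:0, $3:5, $4:2, $5:15}  ⟨branch fallthrough⟩
[2] nor  $5, $3, $4  →  {$0:0, $1:4, $2:0, $3:5, $4:2, $5:65528}
[3] slti  $5, $1, 7  →  {$0:0, $1:4, $2:0, $3:5, $4:2, $5:1}
[4] andi  $4, $2, 9  →  {$0:0, $1:4, $2:0, $3:5, $4:0, $5:1}
[5] xori  $0, $4, 2  →  {$0:0, $1:4, $2:0, $3:5, $4:0, $5:1}
[6] bne  $5, $0, L10  →  {$0:0, $1:4, $2:0, $3:5, $4:0, $5:1}  ⟨branch taken⟩
[7] nor  $5, $0, $5  →  {$0:0, $1:4, $2:0, $3:5, $4:0, $5:65534}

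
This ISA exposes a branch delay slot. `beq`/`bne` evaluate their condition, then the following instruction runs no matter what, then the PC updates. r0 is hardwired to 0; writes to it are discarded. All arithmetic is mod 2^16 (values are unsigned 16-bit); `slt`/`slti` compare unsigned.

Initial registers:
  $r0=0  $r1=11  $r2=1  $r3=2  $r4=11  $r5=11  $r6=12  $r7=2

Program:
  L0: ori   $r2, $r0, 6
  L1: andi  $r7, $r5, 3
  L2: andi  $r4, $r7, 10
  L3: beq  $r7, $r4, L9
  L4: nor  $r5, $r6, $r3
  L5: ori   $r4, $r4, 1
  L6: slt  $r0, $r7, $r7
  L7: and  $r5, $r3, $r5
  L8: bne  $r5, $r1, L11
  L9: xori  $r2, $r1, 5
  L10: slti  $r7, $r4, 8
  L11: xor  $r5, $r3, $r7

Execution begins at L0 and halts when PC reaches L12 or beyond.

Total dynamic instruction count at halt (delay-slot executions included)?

11

PC=0  ori   $r2, $r0, 6      | $r0=0 $r1=11 $r2=6 $r3=2 $r4=11 $r5=11 $r6=12 $r7=2
PC=1  andi  $r7, $r5, 3      | $r0=0 $r1=11 $r2=6 $r3=2 $r4=11 $r5=11 $r6=12 $r7=3
PC=2  andi  $r4, $r7, 10     | $r0=0 $r1=11 $r2=6 $r3=2 $r4=2 $r5=11 $r6=12 $r7=3
PC=3  beq  $r7, $r4, L9      | $r0=0 $r1=11 $r2=6 $r3=2 $r4=2 $r5=11 $r6=12 $r7=3  [not taken]
PC=4  nor  $r5, $r6, $r3     | $r0=0 $r1=11 $r2=6 $r3=2 $r4=2 $r5=65521 $r6=12 $r7=3
PC=5  ori   $r4, $r4, 1      | $r0=0 $r1=11 $r2=6 $r3=2 $r4=3 $r5=65521 $r6=12 $r7=3
PC=6  slt  $r0, $r7, $r7     | $r0=0 $r1=11 $r2=6 $r3=2 $r4=3 $r5=65521 $r6=12 $r7=3
PC=7  and  $r5, $r3, $r5     | $r0=0 $r1=11 $r2=6 $r3=2 $r4=3 $r5=0 $r6=12 $r7=3
PC=8  bne  $r5, $r1, L11     | $r0=0 $r1=11 $r2=6 $r3=2 $r4=3 $r5=0 $r6=12 $r7=3  [TAKEN]
PC=9  xori  $r2, $r1, 5      | $r0=0 $r1=11 $r2=14 $r3=2 $r4=3 $r5=0 $r6=12 $r7=3
PC=11 xor  $r5, $r3, $r7     | $r0=0 $r1=11 $r2=14 $r3=2 $r4=3 $r5=1 $r6=12 $r7=3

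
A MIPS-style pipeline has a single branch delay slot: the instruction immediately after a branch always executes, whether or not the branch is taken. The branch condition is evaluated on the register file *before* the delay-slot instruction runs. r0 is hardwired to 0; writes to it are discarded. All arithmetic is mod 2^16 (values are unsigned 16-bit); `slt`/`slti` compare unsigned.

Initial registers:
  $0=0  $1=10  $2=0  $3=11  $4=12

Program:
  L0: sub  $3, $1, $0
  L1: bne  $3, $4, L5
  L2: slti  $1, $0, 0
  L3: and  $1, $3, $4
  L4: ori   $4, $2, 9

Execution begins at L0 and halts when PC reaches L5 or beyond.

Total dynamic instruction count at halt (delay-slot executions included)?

3

PC=0  sub  $3, $1, $0        | $0=0 $1=10 $2=0 $3=10 $4=12
PC=1  bne  $3, $4, L5        | $0=0 $1=10 $2=0 $3=10 $4=12  [TAKEN]
PC=2  slti  $1, $0, 0        | $0=0 $1=0 $2=0 $3=10 $4=12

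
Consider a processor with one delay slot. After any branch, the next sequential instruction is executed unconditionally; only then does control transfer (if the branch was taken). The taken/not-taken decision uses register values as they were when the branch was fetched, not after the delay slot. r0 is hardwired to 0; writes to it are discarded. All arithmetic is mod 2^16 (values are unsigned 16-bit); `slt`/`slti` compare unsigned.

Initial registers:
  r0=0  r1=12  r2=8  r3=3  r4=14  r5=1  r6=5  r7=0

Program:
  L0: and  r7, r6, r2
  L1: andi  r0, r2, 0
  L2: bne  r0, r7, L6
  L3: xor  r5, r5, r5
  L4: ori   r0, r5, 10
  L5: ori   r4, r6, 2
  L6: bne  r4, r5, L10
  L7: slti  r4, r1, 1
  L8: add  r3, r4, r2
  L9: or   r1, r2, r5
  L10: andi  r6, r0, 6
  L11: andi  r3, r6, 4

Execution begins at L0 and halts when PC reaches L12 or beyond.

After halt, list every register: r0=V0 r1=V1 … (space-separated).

r0=0 r1=12 r2=8 r3=0 r4=0 r5=0 r6=0 r7=0

PC=0  and  r7, r6, r2        | r0=0 r1=12 r2=8 r3=3 r4=14 r5=1 r6=5 r7=0
PC=1  andi  r0, r2, 0        | r0=0 r1=12 r2=8 r3=3 r4=14 r5=1 r6=5 r7=0
PC=2  bne  r0, r7, L6        | r0=0 r1=12 r2=8 r3=3 r4=14 r5=1 r6=5 r7=0  [not taken]
PC=3  xor  r5, r5, r5        | r0=0 r1=12 r2=8 r3=3 r4=14 r5=0 r6=5 r7=0
PC=4  ori   r0, r5, 10       | r0=0 r1=12 r2=8 r3=3 r4=14 r5=0 r6=5 r7=0
PC=5  ori   r4, r6, 2        | r0=0 r1=12 r2=8 r3=3 r4=7 r5=0 r6=5 r7=0
PC=6  bne  r4, r5, L10       | r0=0 r1=12 r2=8 r3=3 r4=7 r5=0 r6=5 r7=0  [TAKEN]
PC=7  slti  r4, r1, 1        | r0=0 r1=12 r2=8 r3=3 r4=0 r5=0 r6=5 r7=0
PC=10 andi  r6, r0, 6        | r0=0 r1=12 r2=8 r3=3 r4=0 r5=0 r6=0 r7=0
PC=11 andi  r3, r6, 4        | r0=0 r1=12 r2=8 r3=0 r4=0 r5=0 r6=0 r7=0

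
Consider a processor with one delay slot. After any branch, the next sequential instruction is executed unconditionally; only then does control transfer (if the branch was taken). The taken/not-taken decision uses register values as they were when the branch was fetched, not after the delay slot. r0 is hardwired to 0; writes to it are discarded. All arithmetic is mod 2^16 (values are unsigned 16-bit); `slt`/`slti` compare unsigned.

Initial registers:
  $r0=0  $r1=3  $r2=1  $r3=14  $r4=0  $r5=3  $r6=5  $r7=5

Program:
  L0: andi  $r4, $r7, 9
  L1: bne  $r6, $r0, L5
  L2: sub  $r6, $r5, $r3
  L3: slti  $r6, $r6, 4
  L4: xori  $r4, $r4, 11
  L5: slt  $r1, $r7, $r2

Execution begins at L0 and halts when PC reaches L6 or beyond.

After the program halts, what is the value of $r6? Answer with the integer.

  step pc=0: andi  $r4, $r7, 9  regs=(0,3,1,14,1,3,5,5)
  step pc=1: bne  $r6, $r0, L5  cond=T  regs=(0,3,1,14,1,3,5,5)
  step pc=2: sub  $r6, $r5, $r3  regs=(0,3,1,14,1,3,65525,5)
  step pc=5: slt  $r1, $r7, $r2  regs=(0,0,1,14,1,3,65525,5)

65525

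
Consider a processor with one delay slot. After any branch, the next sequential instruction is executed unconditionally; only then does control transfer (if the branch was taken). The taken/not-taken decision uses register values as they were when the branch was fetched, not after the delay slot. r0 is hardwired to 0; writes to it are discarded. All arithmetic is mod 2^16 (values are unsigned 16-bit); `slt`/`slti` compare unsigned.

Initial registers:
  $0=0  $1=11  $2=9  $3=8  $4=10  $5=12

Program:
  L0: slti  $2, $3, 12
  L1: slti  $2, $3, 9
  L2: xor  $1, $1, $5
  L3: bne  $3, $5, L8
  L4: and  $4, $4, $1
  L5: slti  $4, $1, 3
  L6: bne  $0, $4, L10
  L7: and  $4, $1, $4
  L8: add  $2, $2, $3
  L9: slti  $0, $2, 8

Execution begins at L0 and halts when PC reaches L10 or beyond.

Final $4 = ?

2

PC=0  slti  $2, $3, 12       | $0=0 $1=11 $2=1 $3=8 $4=10 $5=12
PC=1  slti  $2, $3, 9        | $0=0 $1=11 $2=1 $3=8 $4=10 $5=12
PC=2  xor  $1, $1, $5        | $0=0 $1=7 $2=1 $3=8 $4=10 $5=12
PC=3  bne  $3, $5, L8        | $0=0 $1=7 $2=1 $3=8 $4=10 $5=12  [TAKEN]
PC=4  and  $4, $4, $1        | $0=0 $1=7 $2=1 $3=8 $4=2 $5=12
PC=8  add  $2, $2, $3        | $0=0 $1=7 $2=9 $3=8 $4=2 $5=12
PC=9  slti  $0, $2, 8        | $0=0 $1=7 $2=9 $3=8 $4=2 $5=12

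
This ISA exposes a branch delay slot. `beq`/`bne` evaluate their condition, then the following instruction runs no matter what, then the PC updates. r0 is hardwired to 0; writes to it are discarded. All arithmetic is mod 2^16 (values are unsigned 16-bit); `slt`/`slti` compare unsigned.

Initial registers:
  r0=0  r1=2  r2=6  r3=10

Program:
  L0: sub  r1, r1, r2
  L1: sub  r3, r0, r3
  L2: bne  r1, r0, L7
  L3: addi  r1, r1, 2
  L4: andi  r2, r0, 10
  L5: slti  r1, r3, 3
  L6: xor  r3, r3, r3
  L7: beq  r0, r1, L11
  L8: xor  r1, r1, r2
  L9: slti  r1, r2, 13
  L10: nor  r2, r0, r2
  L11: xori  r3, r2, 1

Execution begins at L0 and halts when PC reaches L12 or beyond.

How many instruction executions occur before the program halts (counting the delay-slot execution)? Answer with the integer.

9

[0] sub  r1, r1, r2  →  {r0:0, r1:65532, r2:6, r3:10}
[1] sub  r3, r0, r3  →  {r0:0, r1:65532, r2:6, r3:65526}
[2] bne  r1, r0, L7  →  {r0:0, r1:65532, r2:6, r3:65526}  ⟨branch taken⟩
[3] addi  r1, r1, 2  →  {r0:0, r1:65534, r2:6, r3:65526}
[7] beq  r0, r1, L11  →  {r0:0, r1:65534, r2:6, r3:65526}  ⟨branch fallthrough⟩
[8] xor  r1, r1, r2  →  {r0:0, r1:65528, r2:6, r3:65526}
[9] slti  r1, r2, 13  →  {r0:0, r1:1, r2:6, r3:65526}
[10] nor  r2, r0, r2  →  {r0:0, r1:1, r2:65529, r3:65526}
[11] xori  r3, r2, 1  →  {r0:0, r1:1, r2:65529, r3:65528}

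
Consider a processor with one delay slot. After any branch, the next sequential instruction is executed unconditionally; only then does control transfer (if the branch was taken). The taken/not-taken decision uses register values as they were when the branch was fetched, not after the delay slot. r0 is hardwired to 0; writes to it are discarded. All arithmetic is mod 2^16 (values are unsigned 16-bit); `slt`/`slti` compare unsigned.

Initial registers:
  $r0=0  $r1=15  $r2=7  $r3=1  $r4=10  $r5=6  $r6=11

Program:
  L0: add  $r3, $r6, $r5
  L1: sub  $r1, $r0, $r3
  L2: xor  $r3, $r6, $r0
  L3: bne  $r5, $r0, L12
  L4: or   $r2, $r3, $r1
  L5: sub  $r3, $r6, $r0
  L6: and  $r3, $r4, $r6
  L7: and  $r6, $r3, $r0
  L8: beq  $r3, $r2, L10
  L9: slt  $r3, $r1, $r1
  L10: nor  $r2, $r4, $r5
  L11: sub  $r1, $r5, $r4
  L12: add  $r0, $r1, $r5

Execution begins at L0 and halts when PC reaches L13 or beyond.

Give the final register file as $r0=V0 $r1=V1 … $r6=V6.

$r0=0 $r1=65519 $r2=65519 $r3=11 $r4=10 $r5=6 $r6=11

#0 add  $r3, $r6, $r5 ; 0/15/7/17/10/6/11
#1 sub  $r1, $r0, $r3 ; 0/65519/7/17/10/6/11
#2 xor  $r3, $r6, $r0 ; 0/65519/7/11/10/6/11
#3 bne  $r5, $r0, L12 ; 0/65519/7/11/10/6/11 ; →target
#4 or   $r2, $r3, $r1 ; 0/65519/65519/11/10/6/11
#12 add  $r0, $r1, $r5 ; 0/65519/65519/11/10/6/11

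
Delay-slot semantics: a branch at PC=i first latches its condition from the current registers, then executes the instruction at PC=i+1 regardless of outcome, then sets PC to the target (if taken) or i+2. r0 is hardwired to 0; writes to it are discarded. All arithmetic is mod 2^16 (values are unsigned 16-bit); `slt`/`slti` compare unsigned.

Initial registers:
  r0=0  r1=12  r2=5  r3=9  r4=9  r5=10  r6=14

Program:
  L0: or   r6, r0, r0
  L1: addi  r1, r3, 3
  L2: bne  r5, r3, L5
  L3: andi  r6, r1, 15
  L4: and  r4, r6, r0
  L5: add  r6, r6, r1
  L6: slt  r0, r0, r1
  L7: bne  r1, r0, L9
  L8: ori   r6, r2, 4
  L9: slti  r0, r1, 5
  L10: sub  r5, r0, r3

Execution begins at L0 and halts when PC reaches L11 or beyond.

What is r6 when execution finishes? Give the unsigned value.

5

PC=0  or   r6, r0, r0        | r0=0 r1=12 r2=5 r3=9 r4=9 r5=10 r6=0
PC=1  addi  r1, r3, 3        | r0=0 r1=12 r2=5 r3=9 r4=9 r5=10 r6=0
PC=2  bne  r5, r3, L5        | r0=0 r1=12 r2=5 r3=9 r4=9 r5=10 r6=0  [TAKEN]
PC=3  andi  r6, r1, 15       | r0=0 r1=12 r2=5 r3=9 r4=9 r5=10 r6=12
PC=5  add  r6, r6, r1        | r0=0 r1=12 r2=5 r3=9 r4=9 r5=10 r6=24
PC=6  slt  r0, r0, r1        | r0=0 r1=12 r2=5 r3=9 r4=9 r5=10 r6=24
PC=7  bne  r1, r0, L9        | r0=0 r1=12 r2=5 r3=9 r4=9 r5=10 r6=24  [TAKEN]
PC=8  ori   r6, r2, 4        | r0=0 r1=12 r2=5 r3=9 r4=9 r5=10 r6=5
PC=9  slti  r0, r1, 5        | r0=0 r1=12 r2=5 r3=9 r4=9 r5=10 r6=5
PC=10 sub  r5, r0, r3        | r0=0 r1=12 r2=5 r3=9 r4=9 r5=65527 r6=5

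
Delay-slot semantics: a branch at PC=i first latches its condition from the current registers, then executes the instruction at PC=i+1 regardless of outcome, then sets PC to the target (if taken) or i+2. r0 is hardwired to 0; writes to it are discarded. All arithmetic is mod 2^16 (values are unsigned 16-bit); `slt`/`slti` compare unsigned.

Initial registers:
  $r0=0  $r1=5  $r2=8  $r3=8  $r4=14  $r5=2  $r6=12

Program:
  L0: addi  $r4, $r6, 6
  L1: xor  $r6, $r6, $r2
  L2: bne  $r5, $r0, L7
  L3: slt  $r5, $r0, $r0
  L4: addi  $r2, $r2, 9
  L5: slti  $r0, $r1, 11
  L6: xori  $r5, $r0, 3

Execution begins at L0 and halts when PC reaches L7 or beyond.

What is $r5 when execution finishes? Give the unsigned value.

0

#0 addi  $r4, $r6, 6 ; 0/5/8/8/18/2/12
#1 xor  $r6, $r6, $r2 ; 0/5/8/8/18/2/4
#2 bne  $r5, $r0, L7 ; 0/5/8/8/18/2/4 ; →target
#3 slt  $r5, $r0, $r0 ; 0/5/8/8/18/0/4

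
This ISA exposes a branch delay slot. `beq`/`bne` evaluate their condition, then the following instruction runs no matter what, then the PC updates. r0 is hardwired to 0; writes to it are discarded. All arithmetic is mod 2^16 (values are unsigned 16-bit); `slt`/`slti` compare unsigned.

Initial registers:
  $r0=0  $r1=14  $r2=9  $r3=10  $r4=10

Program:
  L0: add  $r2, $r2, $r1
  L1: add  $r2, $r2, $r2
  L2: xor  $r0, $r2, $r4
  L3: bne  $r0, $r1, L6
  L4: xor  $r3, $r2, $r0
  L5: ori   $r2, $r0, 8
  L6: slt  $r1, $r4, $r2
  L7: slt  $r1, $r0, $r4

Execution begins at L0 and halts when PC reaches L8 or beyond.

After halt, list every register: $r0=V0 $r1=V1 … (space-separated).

[0] add  $r2, $r2, $r1  →  {$r0:0, $r1:14, $r2:23, $r3:10, $r4:10}
[1] add  $r2, $r2, $r2  →  {$r0:0, $r1:14, $r2:46, $r3:10, $r4:10}
[2] xor  $r0, $r2, $r4  →  {$r0:0, $r1:14, $r2:46, $r3:10, $r4:10}
[3] bne  $r0, $r1, L6  →  {$r0:0, $r1:14, $r2:46, $r3:10, $r4:10}  ⟨branch taken⟩
[4] xor  $r3, $r2, $r0  →  {$r0:0, $r1:14, $r2:46, $r3:46, $r4:10}
[6] slt  $r1, $r4, $r2  →  {$r0:0, $r1:1, $r2:46, $r3:46, $r4:10}
[7] slt  $r1, $r0, $r4  →  {$r0:0, $r1:1, $r2:46, $r3:46, $r4:10}

$r0=0 $r1=1 $r2=46 $r3=46 $r4=10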